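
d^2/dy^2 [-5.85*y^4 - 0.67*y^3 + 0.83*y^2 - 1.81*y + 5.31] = -70.2*y^2 - 4.02*y + 1.66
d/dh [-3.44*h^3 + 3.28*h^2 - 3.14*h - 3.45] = -10.32*h^2 + 6.56*h - 3.14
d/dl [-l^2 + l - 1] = 1 - 2*l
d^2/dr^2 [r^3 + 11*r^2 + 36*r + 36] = 6*r + 22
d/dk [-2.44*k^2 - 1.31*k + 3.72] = -4.88*k - 1.31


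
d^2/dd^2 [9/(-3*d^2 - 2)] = 54*(2 - 9*d^2)/(3*d^2 + 2)^3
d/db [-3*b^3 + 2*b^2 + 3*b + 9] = -9*b^2 + 4*b + 3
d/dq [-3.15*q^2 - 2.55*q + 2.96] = -6.3*q - 2.55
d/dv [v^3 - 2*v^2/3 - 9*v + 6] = 3*v^2 - 4*v/3 - 9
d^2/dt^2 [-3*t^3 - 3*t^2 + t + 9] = -18*t - 6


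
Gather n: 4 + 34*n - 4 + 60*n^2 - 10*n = 60*n^2 + 24*n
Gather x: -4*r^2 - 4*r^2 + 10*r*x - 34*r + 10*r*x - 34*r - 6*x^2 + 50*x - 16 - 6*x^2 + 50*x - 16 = -8*r^2 - 68*r - 12*x^2 + x*(20*r + 100) - 32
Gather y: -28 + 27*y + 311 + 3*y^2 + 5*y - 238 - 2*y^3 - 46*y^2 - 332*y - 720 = -2*y^3 - 43*y^2 - 300*y - 675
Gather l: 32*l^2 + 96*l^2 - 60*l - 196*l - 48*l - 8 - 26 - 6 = 128*l^2 - 304*l - 40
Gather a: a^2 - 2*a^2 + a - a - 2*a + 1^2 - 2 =-a^2 - 2*a - 1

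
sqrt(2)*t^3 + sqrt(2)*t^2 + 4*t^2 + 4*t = t*(t + 2*sqrt(2))*(sqrt(2)*t + sqrt(2))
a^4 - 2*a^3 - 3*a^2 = a^2*(a - 3)*(a + 1)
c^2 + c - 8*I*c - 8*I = (c + 1)*(c - 8*I)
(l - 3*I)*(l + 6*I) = l^2 + 3*I*l + 18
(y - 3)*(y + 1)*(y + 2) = y^3 - 7*y - 6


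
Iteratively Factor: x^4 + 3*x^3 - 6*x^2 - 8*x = (x + 4)*(x^3 - x^2 - 2*x) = x*(x + 4)*(x^2 - x - 2) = x*(x - 2)*(x + 4)*(x + 1)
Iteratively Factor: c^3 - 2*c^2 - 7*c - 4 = (c + 1)*(c^2 - 3*c - 4) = (c - 4)*(c + 1)*(c + 1)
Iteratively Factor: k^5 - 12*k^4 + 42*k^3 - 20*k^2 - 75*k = (k - 5)*(k^4 - 7*k^3 + 7*k^2 + 15*k) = (k - 5)*(k - 3)*(k^3 - 4*k^2 - 5*k) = (k - 5)^2*(k - 3)*(k^2 + k) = (k - 5)^2*(k - 3)*(k + 1)*(k)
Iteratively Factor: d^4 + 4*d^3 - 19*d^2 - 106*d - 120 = (d - 5)*(d^3 + 9*d^2 + 26*d + 24) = (d - 5)*(d + 4)*(d^2 + 5*d + 6) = (d - 5)*(d + 3)*(d + 4)*(d + 2)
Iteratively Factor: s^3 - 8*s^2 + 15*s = (s - 3)*(s^2 - 5*s) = s*(s - 3)*(s - 5)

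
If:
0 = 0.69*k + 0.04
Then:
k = -0.06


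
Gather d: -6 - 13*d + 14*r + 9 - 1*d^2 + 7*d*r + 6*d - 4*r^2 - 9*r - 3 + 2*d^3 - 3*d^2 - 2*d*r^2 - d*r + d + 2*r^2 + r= 2*d^3 - 4*d^2 + d*(-2*r^2 + 6*r - 6) - 2*r^2 + 6*r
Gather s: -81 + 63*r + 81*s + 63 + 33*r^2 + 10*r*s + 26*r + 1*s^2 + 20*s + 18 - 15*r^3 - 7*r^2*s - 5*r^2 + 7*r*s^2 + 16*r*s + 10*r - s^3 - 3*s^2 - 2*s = -15*r^3 + 28*r^2 + 99*r - s^3 + s^2*(7*r - 2) + s*(-7*r^2 + 26*r + 99)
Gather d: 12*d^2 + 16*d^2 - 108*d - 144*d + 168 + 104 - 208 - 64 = 28*d^2 - 252*d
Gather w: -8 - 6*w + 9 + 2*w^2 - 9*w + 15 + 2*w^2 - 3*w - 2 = 4*w^2 - 18*w + 14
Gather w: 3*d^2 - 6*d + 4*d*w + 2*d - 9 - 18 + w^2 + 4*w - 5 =3*d^2 - 4*d + w^2 + w*(4*d + 4) - 32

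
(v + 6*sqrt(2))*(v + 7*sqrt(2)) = v^2 + 13*sqrt(2)*v + 84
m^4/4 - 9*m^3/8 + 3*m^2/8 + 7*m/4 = m*(m/4 + 1/4)*(m - 7/2)*(m - 2)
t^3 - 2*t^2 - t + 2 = (t - 2)*(t - 1)*(t + 1)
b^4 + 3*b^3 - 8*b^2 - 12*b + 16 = (b - 2)*(b - 1)*(b + 2)*(b + 4)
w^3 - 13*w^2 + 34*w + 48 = (w - 8)*(w - 6)*(w + 1)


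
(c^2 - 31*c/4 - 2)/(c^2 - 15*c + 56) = (c + 1/4)/(c - 7)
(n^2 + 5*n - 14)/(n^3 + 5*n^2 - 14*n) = 1/n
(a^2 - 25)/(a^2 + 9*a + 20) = (a - 5)/(a + 4)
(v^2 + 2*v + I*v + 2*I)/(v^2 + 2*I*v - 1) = (v + 2)/(v + I)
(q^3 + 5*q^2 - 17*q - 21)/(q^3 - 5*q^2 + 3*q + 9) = (q + 7)/(q - 3)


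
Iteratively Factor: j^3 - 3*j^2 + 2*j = (j - 2)*(j^2 - j) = j*(j - 2)*(j - 1)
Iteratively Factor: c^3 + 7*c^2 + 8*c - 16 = (c - 1)*(c^2 + 8*c + 16) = (c - 1)*(c + 4)*(c + 4)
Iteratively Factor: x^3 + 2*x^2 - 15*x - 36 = (x - 4)*(x^2 + 6*x + 9) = (x - 4)*(x + 3)*(x + 3)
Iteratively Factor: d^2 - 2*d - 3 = (d + 1)*(d - 3)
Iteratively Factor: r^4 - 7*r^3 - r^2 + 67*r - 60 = (r - 1)*(r^3 - 6*r^2 - 7*r + 60) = (r - 4)*(r - 1)*(r^2 - 2*r - 15) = (r - 5)*(r - 4)*(r - 1)*(r + 3)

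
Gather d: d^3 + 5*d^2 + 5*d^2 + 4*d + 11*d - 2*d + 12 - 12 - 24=d^3 + 10*d^2 + 13*d - 24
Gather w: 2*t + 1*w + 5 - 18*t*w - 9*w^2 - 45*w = 2*t - 9*w^2 + w*(-18*t - 44) + 5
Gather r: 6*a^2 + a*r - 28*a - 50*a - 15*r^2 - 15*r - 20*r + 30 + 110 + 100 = 6*a^2 - 78*a - 15*r^2 + r*(a - 35) + 240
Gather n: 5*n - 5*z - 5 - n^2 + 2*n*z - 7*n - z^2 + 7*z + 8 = -n^2 + n*(2*z - 2) - z^2 + 2*z + 3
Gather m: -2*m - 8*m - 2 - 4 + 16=10 - 10*m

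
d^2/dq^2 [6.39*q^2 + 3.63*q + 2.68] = 12.7800000000000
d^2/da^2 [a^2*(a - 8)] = 6*a - 16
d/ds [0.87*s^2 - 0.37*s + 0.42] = 1.74*s - 0.37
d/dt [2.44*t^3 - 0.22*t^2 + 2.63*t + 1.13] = 7.32*t^2 - 0.44*t + 2.63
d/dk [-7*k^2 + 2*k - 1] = 2 - 14*k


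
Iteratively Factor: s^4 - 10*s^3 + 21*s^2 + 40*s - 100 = (s + 2)*(s^3 - 12*s^2 + 45*s - 50) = (s - 2)*(s + 2)*(s^2 - 10*s + 25) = (s - 5)*(s - 2)*(s + 2)*(s - 5)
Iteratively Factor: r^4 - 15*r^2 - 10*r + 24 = (r + 3)*(r^3 - 3*r^2 - 6*r + 8) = (r + 2)*(r + 3)*(r^2 - 5*r + 4) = (r - 1)*(r + 2)*(r + 3)*(r - 4)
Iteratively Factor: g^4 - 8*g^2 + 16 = (g - 2)*(g^3 + 2*g^2 - 4*g - 8) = (g - 2)*(g + 2)*(g^2 - 4) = (g - 2)*(g + 2)^2*(g - 2)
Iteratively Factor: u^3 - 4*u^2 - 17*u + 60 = (u + 4)*(u^2 - 8*u + 15) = (u - 5)*(u + 4)*(u - 3)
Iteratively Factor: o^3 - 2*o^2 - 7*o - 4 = (o - 4)*(o^2 + 2*o + 1) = (o - 4)*(o + 1)*(o + 1)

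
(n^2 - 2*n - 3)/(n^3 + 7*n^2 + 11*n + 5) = (n - 3)/(n^2 + 6*n + 5)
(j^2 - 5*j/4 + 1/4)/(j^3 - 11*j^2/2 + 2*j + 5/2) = (4*j - 1)/(2*(2*j^2 - 9*j - 5))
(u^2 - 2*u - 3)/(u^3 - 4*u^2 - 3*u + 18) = (u + 1)/(u^2 - u - 6)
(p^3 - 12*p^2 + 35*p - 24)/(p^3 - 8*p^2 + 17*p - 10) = (p^2 - 11*p + 24)/(p^2 - 7*p + 10)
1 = 1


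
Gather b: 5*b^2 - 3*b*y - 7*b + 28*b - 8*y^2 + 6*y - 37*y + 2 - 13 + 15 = 5*b^2 + b*(21 - 3*y) - 8*y^2 - 31*y + 4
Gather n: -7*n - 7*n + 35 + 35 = 70 - 14*n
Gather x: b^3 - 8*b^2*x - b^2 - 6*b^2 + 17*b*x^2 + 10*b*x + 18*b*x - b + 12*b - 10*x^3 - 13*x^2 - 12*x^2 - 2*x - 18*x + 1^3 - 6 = b^3 - 7*b^2 + 11*b - 10*x^3 + x^2*(17*b - 25) + x*(-8*b^2 + 28*b - 20) - 5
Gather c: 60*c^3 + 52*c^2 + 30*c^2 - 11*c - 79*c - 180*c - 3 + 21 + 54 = 60*c^3 + 82*c^2 - 270*c + 72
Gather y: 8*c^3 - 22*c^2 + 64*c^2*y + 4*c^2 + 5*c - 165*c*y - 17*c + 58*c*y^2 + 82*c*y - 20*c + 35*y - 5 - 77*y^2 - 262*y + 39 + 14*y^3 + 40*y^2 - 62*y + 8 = 8*c^3 - 18*c^2 - 32*c + 14*y^3 + y^2*(58*c - 37) + y*(64*c^2 - 83*c - 289) + 42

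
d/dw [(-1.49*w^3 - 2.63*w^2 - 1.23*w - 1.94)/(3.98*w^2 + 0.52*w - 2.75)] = (-5.9302*w^4 - 1.5496*w^3 + 15.8203*w^2 + 29.9074*w + 4.3913)/(15.8404*w^4 + 4.1392*w^3 - 21.6196*w^2 - 2.86*w + 7.5625)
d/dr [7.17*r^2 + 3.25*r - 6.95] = 14.34*r + 3.25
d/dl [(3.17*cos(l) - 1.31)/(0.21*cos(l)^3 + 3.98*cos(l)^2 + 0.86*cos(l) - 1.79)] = (1.3314*cos(l)^3 + 11.7913*cos(l)^2 - 10.4276*cos(l) + 4.5477)*sin(l)/(0.0441*cos(l)^6 + 1.6716*cos(l)^5 + 16.2016*cos(l)^4 + 6.0938*cos(l)^3 - 13.5088*cos(l)^2 - 3.0788*cos(l) + 3.2041)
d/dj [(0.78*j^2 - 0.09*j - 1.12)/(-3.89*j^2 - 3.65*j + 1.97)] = (-3.1971*j^2 - 5.6404*j - 4.2653)/(15.1321*j^4 + 28.397*j^3 - 2.0041*j^2 - 14.381*j + 3.8809)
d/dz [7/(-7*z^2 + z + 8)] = 7*(14*z - 1)/(-7*z^2 + z + 8)^2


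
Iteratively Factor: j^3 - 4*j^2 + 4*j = (j - 2)*(j^2 - 2*j) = j*(j - 2)*(j - 2)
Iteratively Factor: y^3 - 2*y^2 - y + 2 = (y - 1)*(y^2 - y - 2) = (y - 1)*(y + 1)*(y - 2)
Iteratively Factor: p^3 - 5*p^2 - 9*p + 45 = (p - 3)*(p^2 - 2*p - 15) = (p - 3)*(p + 3)*(p - 5)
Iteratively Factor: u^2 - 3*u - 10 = (u - 5)*(u + 2)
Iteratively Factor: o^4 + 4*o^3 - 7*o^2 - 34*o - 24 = (o + 4)*(o^3 - 7*o - 6) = (o + 1)*(o + 4)*(o^2 - o - 6) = (o - 3)*(o + 1)*(o + 4)*(o + 2)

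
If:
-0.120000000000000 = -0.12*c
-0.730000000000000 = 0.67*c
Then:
No Solution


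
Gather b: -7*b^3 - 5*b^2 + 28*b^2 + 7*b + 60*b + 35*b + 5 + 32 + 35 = -7*b^3 + 23*b^2 + 102*b + 72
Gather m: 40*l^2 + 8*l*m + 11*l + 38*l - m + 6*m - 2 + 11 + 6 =40*l^2 + 49*l + m*(8*l + 5) + 15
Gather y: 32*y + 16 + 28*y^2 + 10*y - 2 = 28*y^2 + 42*y + 14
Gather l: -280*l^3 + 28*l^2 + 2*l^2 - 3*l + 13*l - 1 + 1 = -280*l^3 + 30*l^2 + 10*l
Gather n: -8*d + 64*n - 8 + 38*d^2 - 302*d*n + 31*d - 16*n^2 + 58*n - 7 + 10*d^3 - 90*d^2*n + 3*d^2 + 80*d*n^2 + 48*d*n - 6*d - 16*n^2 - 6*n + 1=10*d^3 + 41*d^2 + 17*d + n^2*(80*d - 32) + n*(-90*d^2 - 254*d + 116) - 14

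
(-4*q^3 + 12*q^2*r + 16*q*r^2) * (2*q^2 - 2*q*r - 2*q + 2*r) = -8*q^5 + 32*q^4*r + 8*q^4 + 8*q^3*r^2 - 32*q^3*r - 32*q^2*r^3 - 8*q^2*r^2 + 32*q*r^3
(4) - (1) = 3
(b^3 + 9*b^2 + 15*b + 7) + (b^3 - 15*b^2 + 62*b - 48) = 2*b^3 - 6*b^2 + 77*b - 41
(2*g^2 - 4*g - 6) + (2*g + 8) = 2*g^2 - 2*g + 2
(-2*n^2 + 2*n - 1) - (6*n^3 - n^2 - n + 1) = -6*n^3 - n^2 + 3*n - 2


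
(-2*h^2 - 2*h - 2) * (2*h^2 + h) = -4*h^4 - 6*h^3 - 6*h^2 - 2*h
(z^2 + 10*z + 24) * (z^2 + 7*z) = z^4 + 17*z^3 + 94*z^2 + 168*z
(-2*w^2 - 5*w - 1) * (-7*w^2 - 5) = 14*w^4 + 35*w^3 + 17*w^2 + 25*w + 5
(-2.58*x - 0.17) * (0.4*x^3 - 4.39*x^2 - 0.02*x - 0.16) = -1.032*x^4 + 11.2582*x^3 + 0.7979*x^2 + 0.4162*x + 0.0272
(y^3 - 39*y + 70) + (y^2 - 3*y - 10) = y^3 + y^2 - 42*y + 60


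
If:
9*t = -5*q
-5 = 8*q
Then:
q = -5/8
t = 25/72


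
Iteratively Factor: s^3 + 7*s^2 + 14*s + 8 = (s + 1)*(s^2 + 6*s + 8) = (s + 1)*(s + 4)*(s + 2)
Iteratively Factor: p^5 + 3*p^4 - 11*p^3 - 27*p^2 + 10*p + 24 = (p + 1)*(p^4 + 2*p^3 - 13*p^2 - 14*p + 24) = (p - 1)*(p + 1)*(p^3 + 3*p^2 - 10*p - 24) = (p - 1)*(p + 1)*(p + 4)*(p^2 - p - 6) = (p - 1)*(p + 1)*(p + 2)*(p + 4)*(p - 3)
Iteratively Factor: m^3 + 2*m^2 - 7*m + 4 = (m + 4)*(m^2 - 2*m + 1) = (m - 1)*(m + 4)*(m - 1)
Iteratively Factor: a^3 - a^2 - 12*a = (a)*(a^2 - a - 12) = a*(a - 4)*(a + 3)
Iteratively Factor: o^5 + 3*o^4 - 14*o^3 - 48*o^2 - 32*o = (o - 4)*(o^4 + 7*o^3 + 14*o^2 + 8*o) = (o - 4)*(o + 1)*(o^3 + 6*o^2 + 8*o) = (o - 4)*(o + 1)*(o + 4)*(o^2 + 2*o) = o*(o - 4)*(o + 1)*(o + 4)*(o + 2)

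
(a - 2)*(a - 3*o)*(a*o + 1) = a^3*o - 3*a^2*o^2 - 2*a^2*o + a^2 + 6*a*o^2 - 3*a*o - 2*a + 6*o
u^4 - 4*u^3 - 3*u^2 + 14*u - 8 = (u - 4)*(u - 1)^2*(u + 2)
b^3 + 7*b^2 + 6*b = b*(b + 1)*(b + 6)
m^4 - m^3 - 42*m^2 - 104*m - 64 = (m - 8)*(m + 1)*(m + 2)*(m + 4)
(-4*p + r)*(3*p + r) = -12*p^2 - p*r + r^2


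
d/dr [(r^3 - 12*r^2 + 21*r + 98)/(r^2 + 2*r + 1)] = (r^3 + 3*r^2 - 45*r - 175)/(r^3 + 3*r^2 + 3*r + 1)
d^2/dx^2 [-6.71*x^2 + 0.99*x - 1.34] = -13.4200000000000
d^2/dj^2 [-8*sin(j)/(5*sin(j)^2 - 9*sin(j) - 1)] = 8*(25*sin(j)^5 + 45*sin(j)^4 - 20*sin(j)^3 - 9*sin(j)^2 - 29*sin(j) + 18)/(5*sin(j)^2 - 9*sin(j) - 1)^3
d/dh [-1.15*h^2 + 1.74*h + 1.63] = 1.74 - 2.3*h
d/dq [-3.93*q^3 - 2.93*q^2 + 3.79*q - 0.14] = -11.79*q^2 - 5.86*q + 3.79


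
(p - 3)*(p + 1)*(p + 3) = p^3 + p^2 - 9*p - 9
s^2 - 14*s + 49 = (s - 7)^2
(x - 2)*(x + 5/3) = x^2 - x/3 - 10/3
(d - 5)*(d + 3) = d^2 - 2*d - 15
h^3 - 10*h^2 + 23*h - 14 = (h - 7)*(h - 2)*(h - 1)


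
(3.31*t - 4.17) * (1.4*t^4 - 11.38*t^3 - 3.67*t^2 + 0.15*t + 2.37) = 4.634*t^5 - 43.5058*t^4 + 35.3069*t^3 + 15.8004*t^2 + 7.2192*t - 9.8829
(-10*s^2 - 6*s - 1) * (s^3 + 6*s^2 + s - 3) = -10*s^5 - 66*s^4 - 47*s^3 + 18*s^2 + 17*s + 3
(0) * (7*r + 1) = 0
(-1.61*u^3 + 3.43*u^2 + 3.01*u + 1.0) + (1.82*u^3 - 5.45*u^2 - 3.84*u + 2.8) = 0.21*u^3 - 2.02*u^2 - 0.83*u + 3.8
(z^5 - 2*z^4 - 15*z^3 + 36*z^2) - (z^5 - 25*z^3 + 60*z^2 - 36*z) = -2*z^4 + 10*z^3 - 24*z^2 + 36*z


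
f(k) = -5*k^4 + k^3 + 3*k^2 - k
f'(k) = -20*k^3 + 3*k^2 + 6*k - 1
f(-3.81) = -1061.53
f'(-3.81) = 1125.82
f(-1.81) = -47.96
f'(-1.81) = 116.56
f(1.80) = -38.74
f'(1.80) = -97.12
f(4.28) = -1548.74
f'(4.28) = -1488.42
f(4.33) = -1624.51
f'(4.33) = -1542.43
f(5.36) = -3892.13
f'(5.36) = -2962.46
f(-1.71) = -37.27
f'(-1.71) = 97.52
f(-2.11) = -93.03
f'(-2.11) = 187.57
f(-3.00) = -402.00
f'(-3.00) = 548.00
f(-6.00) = -6582.00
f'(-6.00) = 4391.00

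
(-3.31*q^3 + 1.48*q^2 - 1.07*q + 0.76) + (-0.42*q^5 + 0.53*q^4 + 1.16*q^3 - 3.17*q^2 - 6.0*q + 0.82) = -0.42*q^5 + 0.53*q^4 - 2.15*q^3 - 1.69*q^2 - 7.07*q + 1.58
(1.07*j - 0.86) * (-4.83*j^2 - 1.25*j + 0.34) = -5.1681*j^3 + 2.8163*j^2 + 1.4388*j - 0.2924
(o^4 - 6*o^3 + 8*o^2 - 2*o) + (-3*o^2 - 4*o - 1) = o^4 - 6*o^3 + 5*o^2 - 6*o - 1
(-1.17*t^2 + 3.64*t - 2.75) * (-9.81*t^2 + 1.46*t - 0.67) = 11.4777*t^4 - 37.4166*t^3 + 33.0758*t^2 - 6.4538*t + 1.8425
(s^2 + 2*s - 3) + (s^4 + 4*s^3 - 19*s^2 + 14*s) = s^4 + 4*s^3 - 18*s^2 + 16*s - 3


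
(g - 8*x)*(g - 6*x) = g^2 - 14*g*x + 48*x^2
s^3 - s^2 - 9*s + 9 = (s - 3)*(s - 1)*(s + 3)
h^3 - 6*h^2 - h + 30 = (h - 5)*(h - 3)*(h + 2)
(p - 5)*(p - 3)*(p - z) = p^3 - p^2*z - 8*p^2 + 8*p*z + 15*p - 15*z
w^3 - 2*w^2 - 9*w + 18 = (w - 3)*(w - 2)*(w + 3)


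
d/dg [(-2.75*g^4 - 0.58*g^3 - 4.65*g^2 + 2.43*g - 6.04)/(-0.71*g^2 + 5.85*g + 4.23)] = (3.905*g^5 - 47.8507*g^4 - 53.316*g^3 - 32.8374*g^2 - 47.9158*g + 45.6129)/(0.5041*g^4 - 8.307*g^3 + 28.2159*g^2 + 49.491*g + 17.8929)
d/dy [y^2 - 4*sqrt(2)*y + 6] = 2*y - 4*sqrt(2)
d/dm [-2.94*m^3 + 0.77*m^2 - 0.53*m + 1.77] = -8.82*m^2 + 1.54*m - 0.53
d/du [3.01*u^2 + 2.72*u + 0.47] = 6.02*u + 2.72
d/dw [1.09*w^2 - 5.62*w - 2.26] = 2.18*w - 5.62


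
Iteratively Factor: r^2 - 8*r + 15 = (r - 3)*(r - 5)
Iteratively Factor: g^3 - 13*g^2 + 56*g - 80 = (g - 5)*(g^2 - 8*g + 16) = (g - 5)*(g - 4)*(g - 4)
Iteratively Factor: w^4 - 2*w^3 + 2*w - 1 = (w - 1)*(w^3 - w^2 - w + 1) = (w - 1)^2*(w^2 - 1) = (w - 1)^2*(w + 1)*(w - 1)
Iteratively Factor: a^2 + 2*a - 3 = (a - 1)*(a + 3)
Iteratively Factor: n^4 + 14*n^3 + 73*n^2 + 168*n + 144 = (n + 3)*(n^3 + 11*n^2 + 40*n + 48) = (n + 3)^2*(n^2 + 8*n + 16) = (n + 3)^2*(n + 4)*(n + 4)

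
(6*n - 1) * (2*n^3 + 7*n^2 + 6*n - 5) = 12*n^4 + 40*n^3 + 29*n^2 - 36*n + 5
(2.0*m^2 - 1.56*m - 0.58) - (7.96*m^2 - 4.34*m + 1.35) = -5.96*m^2 + 2.78*m - 1.93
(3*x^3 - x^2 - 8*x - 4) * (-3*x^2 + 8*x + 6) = -9*x^5 + 27*x^4 + 34*x^3 - 58*x^2 - 80*x - 24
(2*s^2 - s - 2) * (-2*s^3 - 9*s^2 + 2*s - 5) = -4*s^5 - 16*s^4 + 17*s^3 + 6*s^2 + s + 10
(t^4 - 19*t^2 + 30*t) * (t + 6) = t^5 + 6*t^4 - 19*t^3 - 84*t^2 + 180*t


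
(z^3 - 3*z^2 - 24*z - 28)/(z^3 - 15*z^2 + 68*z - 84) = (z^2 + 4*z + 4)/(z^2 - 8*z + 12)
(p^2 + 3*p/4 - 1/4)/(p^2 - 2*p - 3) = (p - 1/4)/(p - 3)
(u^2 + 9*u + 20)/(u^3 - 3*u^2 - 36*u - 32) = (u + 5)/(u^2 - 7*u - 8)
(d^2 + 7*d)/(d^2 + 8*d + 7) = d/(d + 1)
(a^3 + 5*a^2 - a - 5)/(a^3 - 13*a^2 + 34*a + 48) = (a^2 + 4*a - 5)/(a^2 - 14*a + 48)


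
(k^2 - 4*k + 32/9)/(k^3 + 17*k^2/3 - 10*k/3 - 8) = (k - 8/3)/(k^2 + 7*k + 6)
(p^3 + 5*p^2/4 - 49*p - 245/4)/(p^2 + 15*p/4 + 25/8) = 2*(p^2 - 49)/(2*p + 5)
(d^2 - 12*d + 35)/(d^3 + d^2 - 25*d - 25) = (d - 7)/(d^2 + 6*d + 5)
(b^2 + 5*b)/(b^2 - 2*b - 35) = b/(b - 7)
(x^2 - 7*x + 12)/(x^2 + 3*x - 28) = (x - 3)/(x + 7)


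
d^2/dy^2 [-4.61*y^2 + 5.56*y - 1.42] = -9.22000000000000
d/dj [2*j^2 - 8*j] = 4*j - 8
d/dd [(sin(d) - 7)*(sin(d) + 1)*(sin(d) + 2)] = (3*sin(d)^2 - 8*sin(d) - 19)*cos(d)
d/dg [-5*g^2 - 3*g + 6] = -10*g - 3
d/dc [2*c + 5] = 2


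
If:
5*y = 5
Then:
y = 1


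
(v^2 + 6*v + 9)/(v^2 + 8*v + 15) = (v + 3)/(v + 5)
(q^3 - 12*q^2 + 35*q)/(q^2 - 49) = q*(q - 5)/(q + 7)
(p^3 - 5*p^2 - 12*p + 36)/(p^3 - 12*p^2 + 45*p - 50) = (p^2 - 3*p - 18)/(p^2 - 10*p + 25)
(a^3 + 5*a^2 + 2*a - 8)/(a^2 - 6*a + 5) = (a^2 + 6*a + 8)/(a - 5)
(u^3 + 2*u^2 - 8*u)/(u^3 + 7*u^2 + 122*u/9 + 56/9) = 9*u*(u - 2)/(9*u^2 + 27*u + 14)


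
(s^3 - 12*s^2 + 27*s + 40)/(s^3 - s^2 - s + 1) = (s^2 - 13*s + 40)/(s^2 - 2*s + 1)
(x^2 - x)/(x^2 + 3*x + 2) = x*(x - 1)/(x^2 + 3*x + 2)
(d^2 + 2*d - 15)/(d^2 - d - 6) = (d + 5)/(d + 2)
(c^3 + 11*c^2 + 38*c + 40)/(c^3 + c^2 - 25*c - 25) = (c^2 + 6*c + 8)/(c^2 - 4*c - 5)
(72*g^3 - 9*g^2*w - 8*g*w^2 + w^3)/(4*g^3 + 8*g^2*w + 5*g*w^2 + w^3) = (72*g^3 - 9*g^2*w - 8*g*w^2 + w^3)/(4*g^3 + 8*g^2*w + 5*g*w^2 + w^3)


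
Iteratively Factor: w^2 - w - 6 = (w + 2)*(w - 3)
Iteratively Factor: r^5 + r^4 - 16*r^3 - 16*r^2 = (r)*(r^4 + r^3 - 16*r^2 - 16*r) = r^2*(r^3 + r^2 - 16*r - 16) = r^2*(r + 1)*(r^2 - 16) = r^2*(r + 1)*(r + 4)*(r - 4)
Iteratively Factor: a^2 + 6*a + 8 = (a + 4)*(a + 2)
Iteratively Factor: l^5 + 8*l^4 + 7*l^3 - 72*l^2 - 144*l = (l - 3)*(l^4 + 11*l^3 + 40*l^2 + 48*l) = (l - 3)*(l + 4)*(l^3 + 7*l^2 + 12*l) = (l - 3)*(l + 3)*(l + 4)*(l^2 + 4*l) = l*(l - 3)*(l + 3)*(l + 4)*(l + 4)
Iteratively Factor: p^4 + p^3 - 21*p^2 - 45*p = (p - 5)*(p^3 + 6*p^2 + 9*p) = (p - 5)*(p + 3)*(p^2 + 3*p) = (p - 5)*(p + 3)^2*(p)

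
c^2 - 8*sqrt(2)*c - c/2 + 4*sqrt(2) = (c - 1/2)*(c - 8*sqrt(2))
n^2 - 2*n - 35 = (n - 7)*(n + 5)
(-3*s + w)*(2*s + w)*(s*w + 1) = -6*s^3*w - s^2*w^2 - 6*s^2 + s*w^3 - s*w + w^2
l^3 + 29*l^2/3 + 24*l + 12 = (l + 2/3)*(l + 3)*(l + 6)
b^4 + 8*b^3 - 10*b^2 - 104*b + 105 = (b - 3)*(b - 1)*(b + 5)*(b + 7)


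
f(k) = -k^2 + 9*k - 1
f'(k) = 9 - 2*k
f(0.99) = 6.93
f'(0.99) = 7.02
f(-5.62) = -83.16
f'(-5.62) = 20.24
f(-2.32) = -27.26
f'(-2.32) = 13.64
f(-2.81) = -34.19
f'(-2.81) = 14.62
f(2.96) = 16.88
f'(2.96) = 3.08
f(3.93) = 18.93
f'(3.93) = 1.14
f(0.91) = 6.36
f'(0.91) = 7.18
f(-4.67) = -64.84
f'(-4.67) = 18.34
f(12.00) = -37.00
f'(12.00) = -15.00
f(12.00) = -37.00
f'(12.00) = -15.00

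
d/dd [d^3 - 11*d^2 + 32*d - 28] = 3*d^2 - 22*d + 32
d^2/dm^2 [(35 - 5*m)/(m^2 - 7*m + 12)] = 10*(-(m - 7)*(2*m - 7)^2 + (3*m - 14)*(m^2 - 7*m + 12))/(m^2 - 7*m + 12)^3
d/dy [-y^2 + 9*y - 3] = 9 - 2*y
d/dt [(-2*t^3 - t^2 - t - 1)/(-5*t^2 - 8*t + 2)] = (10*t^4 + 32*t^3 - 9*t^2 - 14*t - 10)/(25*t^4 + 80*t^3 + 44*t^2 - 32*t + 4)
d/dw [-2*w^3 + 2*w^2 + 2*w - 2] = -6*w^2 + 4*w + 2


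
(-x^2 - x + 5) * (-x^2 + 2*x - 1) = x^4 - x^3 - 6*x^2 + 11*x - 5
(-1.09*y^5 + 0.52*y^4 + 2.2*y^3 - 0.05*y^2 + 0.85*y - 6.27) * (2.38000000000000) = -2.5942*y^5 + 1.2376*y^4 + 5.236*y^3 - 0.119*y^2 + 2.023*y - 14.9226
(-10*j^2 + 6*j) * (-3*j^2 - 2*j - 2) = 30*j^4 + 2*j^3 + 8*j^2 - 12*j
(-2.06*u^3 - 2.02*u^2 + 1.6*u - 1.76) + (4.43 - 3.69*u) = -2.06*u^3 - 2.02*u^2 - 2.09*u + 2.67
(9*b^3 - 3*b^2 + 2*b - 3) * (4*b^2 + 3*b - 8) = 36*b^5 + 15*b^4 - 73*b^3 + 18*b^2 - 25*b + 24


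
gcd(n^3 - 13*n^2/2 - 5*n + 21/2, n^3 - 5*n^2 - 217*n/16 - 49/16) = n - 7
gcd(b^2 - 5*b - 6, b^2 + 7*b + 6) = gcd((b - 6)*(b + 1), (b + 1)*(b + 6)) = b + 1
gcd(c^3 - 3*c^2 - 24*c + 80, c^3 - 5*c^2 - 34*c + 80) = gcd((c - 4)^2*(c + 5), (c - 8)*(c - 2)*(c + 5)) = c + 5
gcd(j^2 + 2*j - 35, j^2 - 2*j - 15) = j - 5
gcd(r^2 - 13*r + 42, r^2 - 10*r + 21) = r - 7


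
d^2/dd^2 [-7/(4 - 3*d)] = 126/(3*d - 4)^3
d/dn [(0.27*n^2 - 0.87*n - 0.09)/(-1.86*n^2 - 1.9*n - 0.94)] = (-2.1312*n^2 - 0.8424*n + 0.6468)/(3.4596*n^4 + 7.068*n^3 + 7.1068*n^2 + 3.572*n + 0.8836)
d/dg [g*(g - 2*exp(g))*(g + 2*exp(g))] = 3*g^2 - 8*g*exp(2*g) - 4*exp(2*g)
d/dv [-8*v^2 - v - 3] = -16*v - 1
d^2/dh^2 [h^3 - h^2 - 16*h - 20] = 6*h - 2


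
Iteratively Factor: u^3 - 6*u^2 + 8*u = (u - 4)*(u^2 - 2*u) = u*(u - 4)*(u - 2)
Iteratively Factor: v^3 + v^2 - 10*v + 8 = (v - 1)*(v^2 + 2*v - 8) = (v - 1)*(v + 4)*(v - 2)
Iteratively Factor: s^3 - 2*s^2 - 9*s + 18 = (s + 3)*(s^2 - 5*s + 6) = (s - 3)*(s + 3)*(s - 2)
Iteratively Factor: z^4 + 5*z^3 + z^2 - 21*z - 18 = (z - 2)*(z^3 + 7*z^2 + 15*z + 9) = (z - 2)*(z + 1)*(z^2 + 6*z + 9) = (z - 2)*(z + 1)*(z + 3)*(z + 3)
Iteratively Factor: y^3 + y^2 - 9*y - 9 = (y + 3)*(y^2 - 2*y - 3) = (y - 3)*(y + 3)*(y + 1)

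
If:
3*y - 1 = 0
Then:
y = 1/3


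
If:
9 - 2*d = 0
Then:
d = 9/2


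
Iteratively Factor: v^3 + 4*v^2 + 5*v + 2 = (v + 1)*(v^2 + 3*v + 2) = (v + 1)*(v + 2)*(v + 1)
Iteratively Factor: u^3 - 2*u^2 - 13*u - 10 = (u + 1)*(u^2 - 3*u - 10) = (u + 1)*(u + 2)*(u - 5)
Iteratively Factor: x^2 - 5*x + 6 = (x - 3)*(x - 2)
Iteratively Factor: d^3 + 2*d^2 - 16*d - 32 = (d - 4)*(d^2 + 6*d + 8) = (d - 4)*(d + 2)*(d + 4)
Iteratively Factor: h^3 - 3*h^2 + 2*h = (h)*(h^2 - 3*h + 2) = h*(h - 1)*(h - 2)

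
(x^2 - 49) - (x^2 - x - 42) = x - 7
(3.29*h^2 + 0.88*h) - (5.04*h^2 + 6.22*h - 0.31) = -1.75*h^2 - 5.34*h + 0.31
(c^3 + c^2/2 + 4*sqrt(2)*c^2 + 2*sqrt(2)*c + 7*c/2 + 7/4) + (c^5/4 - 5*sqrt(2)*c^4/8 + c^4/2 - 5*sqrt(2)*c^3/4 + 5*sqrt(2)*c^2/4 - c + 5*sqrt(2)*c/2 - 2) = c^5/4 - 5*sqrt(2)*c^4/8 + c^4/2 - 5*sqrt(2)*c^3/4 + c^3 + c^2/2 + 21*sqrt(2)*c^2/4 + 5*c/2 + 9*sqrt(2)*c/2 - 1/4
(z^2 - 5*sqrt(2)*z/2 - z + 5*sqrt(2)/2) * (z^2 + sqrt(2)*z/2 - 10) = z^4 - 2*sqrt(2)*z^3 - z^3 - 25*z^2/2 + 2*sqrt(2)*z^2 + 25*z/2 + 25*sqrt(2)*z - 25*sqrt(2)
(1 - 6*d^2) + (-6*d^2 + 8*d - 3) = -12*d^2 + 8*d - 2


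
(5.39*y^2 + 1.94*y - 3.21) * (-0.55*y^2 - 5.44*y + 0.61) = -2.9645*y^4 - 30.3886*y^3 - 5.5002*y^2 + 18.6458*y - 1.9581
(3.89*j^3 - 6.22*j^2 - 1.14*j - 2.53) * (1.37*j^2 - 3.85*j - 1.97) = 5.3293*j^5 - 23.4979*j^4 + 14.7219*j^3 + 13.1763*j^2 + 11.9863*j + 4.9841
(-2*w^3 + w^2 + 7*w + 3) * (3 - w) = 2*w^4 - 7*w^3 - 4*w^2 + 18*w + 9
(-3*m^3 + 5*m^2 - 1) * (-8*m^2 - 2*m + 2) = 24*m^5 - 34*m^4 - 16*m^3 + 18*m^2 + 2*m - 2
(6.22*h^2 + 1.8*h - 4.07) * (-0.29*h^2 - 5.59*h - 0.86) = -1.8038*h^4 - 35.2918*h^3 - 14.2309*h^2 + 21.2033*h + 3.5002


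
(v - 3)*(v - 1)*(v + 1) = v^3 - 3*v^2 - v + 3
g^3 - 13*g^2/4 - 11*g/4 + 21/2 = (g - 3)*(g - 2)*(g + 7/4)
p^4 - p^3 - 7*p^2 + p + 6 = (p - 3)*(p - 1)*(p + 1)*(p + 2)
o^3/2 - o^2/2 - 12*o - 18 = (o/2 + 1)*(o - 6)*(o + 3)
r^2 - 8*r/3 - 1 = (r - 3)*(r + 1/3)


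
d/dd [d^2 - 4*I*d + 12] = 2*d - 4*I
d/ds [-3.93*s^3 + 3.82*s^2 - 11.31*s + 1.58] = -11.79*s^2 + 7.64*s - 11.31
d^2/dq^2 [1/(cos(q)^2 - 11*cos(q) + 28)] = (-4*sin(q)^4 + 11*sin(q)^2 - 1397*cos(q)/4 + 33*cos(3*q)/4 + 179)/((cos(q) - 7)^3*(cos(q) - 4)^3)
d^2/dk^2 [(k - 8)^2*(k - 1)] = 6*k - 34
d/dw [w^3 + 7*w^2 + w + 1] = 3*w^2 + 14*w + 1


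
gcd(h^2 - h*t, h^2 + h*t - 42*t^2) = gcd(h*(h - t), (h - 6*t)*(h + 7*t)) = 1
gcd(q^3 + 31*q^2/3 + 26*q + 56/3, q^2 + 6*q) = 1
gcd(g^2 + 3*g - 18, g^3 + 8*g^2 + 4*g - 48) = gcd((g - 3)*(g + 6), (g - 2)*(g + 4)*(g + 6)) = g + 6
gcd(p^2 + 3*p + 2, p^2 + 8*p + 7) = p + 1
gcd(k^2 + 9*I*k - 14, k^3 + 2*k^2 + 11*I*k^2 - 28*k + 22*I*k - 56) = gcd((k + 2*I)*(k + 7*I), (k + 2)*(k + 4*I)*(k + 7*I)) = k + 7*I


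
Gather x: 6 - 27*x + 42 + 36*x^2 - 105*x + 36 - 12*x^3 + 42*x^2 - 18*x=-12*x^3 + 78*x^2 - 150*x + 84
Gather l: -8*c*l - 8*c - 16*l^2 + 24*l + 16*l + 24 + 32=-8*c - 16*l^2 + l*(40 - 8*c) + 56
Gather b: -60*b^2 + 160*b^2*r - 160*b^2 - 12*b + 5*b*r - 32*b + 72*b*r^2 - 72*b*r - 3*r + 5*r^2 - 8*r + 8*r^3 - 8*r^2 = b^2*(160*r - 220) + b*(72*r^2 - 67*r - 44) + 8*r^3 - 3*r^2 - 11*r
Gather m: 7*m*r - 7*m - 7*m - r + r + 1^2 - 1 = m*(7*r - 14)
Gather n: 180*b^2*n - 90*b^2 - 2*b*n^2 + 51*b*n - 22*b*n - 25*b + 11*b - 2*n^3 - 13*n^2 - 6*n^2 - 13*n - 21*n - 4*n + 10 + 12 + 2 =-90*b^2 - 14*b - 2*n^3 + n^2*(-2*b - 19) + n*(180*b^2 + 29*b - 38) + 24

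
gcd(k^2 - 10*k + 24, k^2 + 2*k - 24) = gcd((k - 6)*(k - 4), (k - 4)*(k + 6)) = k - 4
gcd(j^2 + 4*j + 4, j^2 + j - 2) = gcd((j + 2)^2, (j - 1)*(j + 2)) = j + 2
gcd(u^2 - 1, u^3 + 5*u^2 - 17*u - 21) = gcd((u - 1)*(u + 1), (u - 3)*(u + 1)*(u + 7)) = u + 1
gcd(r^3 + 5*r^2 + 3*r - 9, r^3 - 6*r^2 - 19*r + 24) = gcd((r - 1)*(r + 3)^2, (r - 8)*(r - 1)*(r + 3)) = r^2 + 2*r - 3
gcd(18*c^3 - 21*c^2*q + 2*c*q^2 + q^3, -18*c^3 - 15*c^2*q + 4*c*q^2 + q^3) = -18*c^2 + 3*c*q + q^2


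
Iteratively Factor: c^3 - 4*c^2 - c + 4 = (c + 1)*(c^2 - 5*c + 4) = (c - 1)*(c + 1)*(c - 4)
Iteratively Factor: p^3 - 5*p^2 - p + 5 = (p - 5)*(p^2 - 1) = (p - 5)*(p + 1)*(p - 1)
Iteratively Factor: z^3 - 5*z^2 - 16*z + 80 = (z - 4)*(z^2 - z - 20) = (z - 4)*(z + 4)*(z - 5)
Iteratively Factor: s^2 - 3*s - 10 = (s + 2)*(s - 5)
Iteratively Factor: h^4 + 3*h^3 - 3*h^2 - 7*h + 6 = (h + 2)*(h^3 + h^2 - 5*h + 3) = (h - 1)*(h + 2)*(h^2 + 2*h - 3) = (h - 1)^2*(h + 2)*(h + 3)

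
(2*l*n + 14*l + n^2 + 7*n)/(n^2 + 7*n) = (2*l + n)/n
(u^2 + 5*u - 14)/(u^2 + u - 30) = (u^2 + 5*u - 14)/(u^2 + u - 30)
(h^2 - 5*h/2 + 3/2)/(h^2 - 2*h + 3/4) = 2*(h - 1)/(2*h - 1)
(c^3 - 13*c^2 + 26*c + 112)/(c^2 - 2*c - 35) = (c^2 - 6*c - 16)/(c + 5)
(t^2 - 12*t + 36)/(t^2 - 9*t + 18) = (t - 6)/(t - 3)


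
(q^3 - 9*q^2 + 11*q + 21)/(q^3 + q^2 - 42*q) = (q^3 - 9*q^2 + 11*q + 21)/(q*(q^2 + q - 42))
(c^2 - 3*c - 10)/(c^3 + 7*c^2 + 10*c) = (c - 5)/(c*(c + 5))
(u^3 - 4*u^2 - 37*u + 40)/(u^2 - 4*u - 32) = (u^2 + 4*u - 5)/(u + 4)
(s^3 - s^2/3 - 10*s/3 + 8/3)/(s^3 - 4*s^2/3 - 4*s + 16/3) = (s - 1)/(s - 2)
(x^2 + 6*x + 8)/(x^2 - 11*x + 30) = (x^2 + 6*x + 8)/(x^2 - 11*x + 30)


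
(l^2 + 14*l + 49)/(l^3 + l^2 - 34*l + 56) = (l + 7)/(l^2 - 6*l + 8)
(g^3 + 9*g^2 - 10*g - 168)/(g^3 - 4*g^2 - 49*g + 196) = (g + 6)/(g - 7)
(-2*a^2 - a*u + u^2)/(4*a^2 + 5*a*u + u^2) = (-2*a + u)/(4*a + u)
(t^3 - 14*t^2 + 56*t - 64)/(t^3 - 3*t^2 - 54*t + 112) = (t - 4)/(t + 7)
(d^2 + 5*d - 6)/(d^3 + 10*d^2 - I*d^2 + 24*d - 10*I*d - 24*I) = (d - 1)/(d^2 + d*(4 - I) - 4*I)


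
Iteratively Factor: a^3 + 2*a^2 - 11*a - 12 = (a + 4)*(a^2 - 2*a - 3) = (a - 3)*(a + 4)*(a + 1)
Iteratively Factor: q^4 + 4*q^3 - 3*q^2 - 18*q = (q + 3)*(q^3 + q^2 - 6*q) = (q + 3)^2*(q^2 - 2*q) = (q - 2)*(q + 3)^2*(q)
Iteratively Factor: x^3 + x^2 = (x)*(x^2 + x) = x^2*(x + 1)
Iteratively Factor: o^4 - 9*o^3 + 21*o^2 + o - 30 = (o - 2)*(o^3 - 7*o^2 + 7*o + 15) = (o - 2)*(o + 1)*(o^2 - 8*o + 15) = (o - 3)*(o - 2)*(o + 1)*(o - 5)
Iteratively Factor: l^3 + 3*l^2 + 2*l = (l)*(l^2 + 3*l + 2) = l*(l + 1)*(l + 2)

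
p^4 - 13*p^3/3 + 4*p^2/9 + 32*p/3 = p*(p - 3)*(p - 8/3)*(p + 4/3)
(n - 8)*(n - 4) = n^2 - 12*n + 32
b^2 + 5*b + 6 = (b + 2)*(b + 3)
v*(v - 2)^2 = v^3 - 4*v^2 + 4*v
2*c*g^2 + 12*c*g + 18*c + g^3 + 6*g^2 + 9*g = (2*c + g)*(g + 3)^2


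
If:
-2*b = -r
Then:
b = r/2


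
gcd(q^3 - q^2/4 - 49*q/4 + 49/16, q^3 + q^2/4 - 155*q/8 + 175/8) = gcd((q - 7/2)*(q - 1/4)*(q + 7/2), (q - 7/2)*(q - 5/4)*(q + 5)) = q - 7/2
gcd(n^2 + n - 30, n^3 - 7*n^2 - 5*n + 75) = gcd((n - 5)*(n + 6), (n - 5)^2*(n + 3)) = n - 5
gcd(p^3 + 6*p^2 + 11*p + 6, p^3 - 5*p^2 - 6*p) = p + 1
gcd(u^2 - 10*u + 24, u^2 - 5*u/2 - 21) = u - 6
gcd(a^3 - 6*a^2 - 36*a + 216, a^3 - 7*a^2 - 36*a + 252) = a^2 - 36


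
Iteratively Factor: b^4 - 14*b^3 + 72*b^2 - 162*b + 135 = (b - 3)*(b^3 - 11*b^2 + 39*b - 45) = (b - 3)^2*(b^2 - 8*b + 15) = (b - 3)^3*(b - 5)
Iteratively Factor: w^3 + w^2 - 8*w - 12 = (w - 3)*(w^2 + 4*w + 4) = (w - 3)*(w + 2)*(w + 2)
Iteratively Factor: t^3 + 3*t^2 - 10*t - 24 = (t + 4)*(t^2 - t - 6) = (t - 3)*(t + 4)*(t + 2)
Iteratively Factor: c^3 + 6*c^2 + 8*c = (c + 2)*(c^2 + 4*c) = (c + 2)*(c + 4)*(c)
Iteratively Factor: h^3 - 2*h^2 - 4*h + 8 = (h - 2)*(h^2 - 4) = (h - 2)*(h + 2)*(h - 2)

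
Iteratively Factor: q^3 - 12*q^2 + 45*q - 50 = (q - 2)*(q^2 - 10*q + 25) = (q - 5)*(q - 2)*(q - 5)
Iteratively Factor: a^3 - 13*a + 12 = (a - 3)*(a^2 + 3*a - 4) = (a - 3)*(a + 4)*(a - 1)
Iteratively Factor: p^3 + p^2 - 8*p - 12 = (p + 2)*(p^2 - p - 6) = (p - 3)*(p + 2)*(p + 2)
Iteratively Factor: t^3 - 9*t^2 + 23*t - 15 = (t - 3)*(t^2 - 6*t + 5) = (t - 3)*(t - 1)*(t - 5)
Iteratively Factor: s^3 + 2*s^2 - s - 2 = (s + 2)*(s^2 - 1) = (s - 1)*(s + 2)*(s + 1)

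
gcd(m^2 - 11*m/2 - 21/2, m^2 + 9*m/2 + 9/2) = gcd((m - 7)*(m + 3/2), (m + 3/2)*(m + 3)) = m + 3/2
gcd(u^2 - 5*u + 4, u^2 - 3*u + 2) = u - 1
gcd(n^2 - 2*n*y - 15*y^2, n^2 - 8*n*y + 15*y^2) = -n + 5*y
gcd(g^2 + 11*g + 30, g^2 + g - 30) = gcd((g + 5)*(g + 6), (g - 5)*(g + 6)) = g + 6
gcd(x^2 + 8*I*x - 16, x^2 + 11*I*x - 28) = x + 4*I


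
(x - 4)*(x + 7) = x^2 + 3*x - 28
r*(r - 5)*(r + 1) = r^3 - 4*r^2 - 5*r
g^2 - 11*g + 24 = (g - 8)*(g - 3)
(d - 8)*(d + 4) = d^2 - 4*d - 32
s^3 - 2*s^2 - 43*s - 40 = (s - 8)*(s + 1)*(s + 5)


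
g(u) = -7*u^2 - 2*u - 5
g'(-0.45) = 4.30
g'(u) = -14*u - 2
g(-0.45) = -5.52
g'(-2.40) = 31.60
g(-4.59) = -143.30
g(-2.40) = -40.52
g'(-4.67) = 63.38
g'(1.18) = -18.52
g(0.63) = -9.04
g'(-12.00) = 166.00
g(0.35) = -6.56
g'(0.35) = -6.90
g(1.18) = -17.11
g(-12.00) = -989.00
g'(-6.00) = 82.00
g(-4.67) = -148.32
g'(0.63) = -10.82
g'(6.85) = -97.90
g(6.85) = -347.16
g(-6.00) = -245.00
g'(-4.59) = 62.26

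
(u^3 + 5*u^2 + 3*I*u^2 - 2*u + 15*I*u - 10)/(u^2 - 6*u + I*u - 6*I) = (u^2 + u*(5 + 2*I) + 10*I)/(u - 6)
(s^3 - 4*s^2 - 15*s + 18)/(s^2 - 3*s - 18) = s - 1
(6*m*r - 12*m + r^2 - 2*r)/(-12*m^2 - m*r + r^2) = (-6*m*r + 12*m - r^2 + 2*r)/(12*m^2 + m*r - r^2)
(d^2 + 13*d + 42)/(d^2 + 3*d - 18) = (d + 7)/(d - 3)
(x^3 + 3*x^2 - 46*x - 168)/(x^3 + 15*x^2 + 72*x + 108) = (x^2 - 3*x - 28)/(x^2 + 9*x + 18)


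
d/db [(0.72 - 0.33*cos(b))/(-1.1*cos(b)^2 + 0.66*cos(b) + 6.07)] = (0.363*cos(b)^2 - 1.584*cos(b) + 2.4783)*sin(b)/(1.21*cos(b)^4 - 1.452*cos(b)^3 - 12.9184*cos(b)^2 + 8.0124*cos(b) + 36.8449)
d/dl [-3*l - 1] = -3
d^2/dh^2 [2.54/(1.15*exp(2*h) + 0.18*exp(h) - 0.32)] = (2.54*(2.3*exp(h) + 0.18)*(4.6*exp(h) + 0.36)*exp(h) - (11.684*exp(h) + 0.4572)*(1.15*exp(2*h) + 0.18*exp(h) - 0.32))*exp(h)/(1.15*exp(2*h) + 0.18*exp(h) - 0.32)^3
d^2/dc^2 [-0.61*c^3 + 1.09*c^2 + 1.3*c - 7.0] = 2.18 - 3.66*c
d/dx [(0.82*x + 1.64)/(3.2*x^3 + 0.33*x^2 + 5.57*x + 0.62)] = (2.624*x^3 + 0.2706*x^2 + 4.5674*x - (0.82*x + 1.64)*(9.6*x^2 + 0.66*x + 5.57) + 0.5084)/(3.2*x^3 + 0.33*x^2 + 5.57*x + 0.62)^2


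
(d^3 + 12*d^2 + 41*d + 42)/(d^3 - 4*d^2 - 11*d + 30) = (d^2 + 9*d + 14)/(d^2 - 7*d + 10)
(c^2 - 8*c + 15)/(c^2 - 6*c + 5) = (c - 3)/(c - 1)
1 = 1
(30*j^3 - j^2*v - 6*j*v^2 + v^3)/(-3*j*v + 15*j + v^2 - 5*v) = (-10*j^2 - 3*j*v + v^2)/(v - 5)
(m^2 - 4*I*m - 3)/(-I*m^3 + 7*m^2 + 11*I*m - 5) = (-m^2 + 4*I*m + 3)/(I*m^3 - 7*m^2 - 11*I*m + 5)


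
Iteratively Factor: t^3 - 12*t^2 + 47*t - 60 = (t - 3)*(t^2 - 9*t + 20) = (t - 4)*(t - 3)*(t - 5)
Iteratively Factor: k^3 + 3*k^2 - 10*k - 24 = (k + 2)*(k^2 + k - 12) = (k + 2)*(k + 4)*(k - 3)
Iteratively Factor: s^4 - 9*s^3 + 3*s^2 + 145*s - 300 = (s + 4)*(s^3 - 13*s^2 + 55*s - 75) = (s - 3)*(s + 4)*(s^2 - 10*s + 25) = (s - 5)*(s - 3)*(s + 4)*(s - 5)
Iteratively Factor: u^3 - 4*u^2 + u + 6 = (u - 3)*(u^2 - u - 2) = (u - 3)*(u + 1)*(u - 2)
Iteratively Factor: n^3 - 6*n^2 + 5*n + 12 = (n + 1)*(n^2 - 7*n + 12) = (n - 3)*(n + 1)*(n - 4)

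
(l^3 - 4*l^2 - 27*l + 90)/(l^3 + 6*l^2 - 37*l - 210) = (l - 3)/(l + 7)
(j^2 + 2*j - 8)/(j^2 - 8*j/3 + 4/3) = 3*(j + 4)/(3*j - 2)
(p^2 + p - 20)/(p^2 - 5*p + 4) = (p + 5)/(p - 1)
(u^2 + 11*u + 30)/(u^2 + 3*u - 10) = (u + 6)/(u - 2)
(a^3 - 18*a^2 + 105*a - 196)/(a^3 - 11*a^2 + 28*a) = (a - 7)/a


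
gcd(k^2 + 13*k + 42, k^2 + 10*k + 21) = k + 7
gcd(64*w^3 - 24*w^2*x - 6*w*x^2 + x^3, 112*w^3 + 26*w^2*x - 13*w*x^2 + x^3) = -8*w + x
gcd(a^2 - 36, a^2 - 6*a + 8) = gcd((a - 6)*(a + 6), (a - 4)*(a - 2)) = 1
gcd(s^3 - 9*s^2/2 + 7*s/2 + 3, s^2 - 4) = s - 2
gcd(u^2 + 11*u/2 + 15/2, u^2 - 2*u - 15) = u + 3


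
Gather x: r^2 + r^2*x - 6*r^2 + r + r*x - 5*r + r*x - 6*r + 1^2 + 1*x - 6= -5*r^2 - 10*r + x*(r^2 + 2*r + 1) - 5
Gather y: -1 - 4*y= -4*y - 1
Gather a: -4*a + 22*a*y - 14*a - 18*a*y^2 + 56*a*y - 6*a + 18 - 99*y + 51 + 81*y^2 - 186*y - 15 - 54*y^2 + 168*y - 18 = a*(-18*y^2 + 78*y - 24) + 27*y^2 - 117*y + 36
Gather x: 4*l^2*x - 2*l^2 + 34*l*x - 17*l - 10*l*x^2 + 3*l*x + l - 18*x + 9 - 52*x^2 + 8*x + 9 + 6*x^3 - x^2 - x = -2*l^2 - 16*l + 6*x^3 + x^2*(-10*l - 53) + x*(4*l^2 + 37*l - 11) + 18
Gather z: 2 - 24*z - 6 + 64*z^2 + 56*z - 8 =64*z^2 + 32*z - 12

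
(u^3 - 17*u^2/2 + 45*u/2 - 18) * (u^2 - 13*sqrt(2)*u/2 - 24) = u^5 - 13*sqrt(2)*u^4/2 - 17*u^4/2 - 3*u^3/2 + 221*sqrt(2)*u^3/4 - 585*sqrt(2)*u^2/4 + 186*u^2 - 540*u + 117*sqrt(2)*u + 432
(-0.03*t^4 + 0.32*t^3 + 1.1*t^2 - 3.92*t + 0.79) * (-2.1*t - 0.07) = 0.063*t^5 - 0.6699*t^4 - 2.3324*t^3 + 8.155*t^2 - 1.3846*t - 0.0553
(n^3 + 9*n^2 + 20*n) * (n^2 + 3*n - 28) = n^5 + 12*n^4 + 19*n^3 - 192*n^2 - 560*n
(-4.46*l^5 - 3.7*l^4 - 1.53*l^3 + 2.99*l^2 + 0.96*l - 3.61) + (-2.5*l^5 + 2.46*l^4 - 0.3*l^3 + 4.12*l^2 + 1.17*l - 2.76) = -6.96*l^5 - 1.24*l^4 - 1.83*l^3 + 7.11*l^2 + 2.13*l - 6.37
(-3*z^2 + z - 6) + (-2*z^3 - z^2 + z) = -2*z^3 - 4*z^2 + 2*z - 6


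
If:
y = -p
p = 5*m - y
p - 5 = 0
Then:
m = 0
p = 5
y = -5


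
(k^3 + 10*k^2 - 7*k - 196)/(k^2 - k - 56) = (k^2 + 3*k - 28)/(k - 8)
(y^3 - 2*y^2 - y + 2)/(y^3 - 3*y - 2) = (y - 1)/(y + 1)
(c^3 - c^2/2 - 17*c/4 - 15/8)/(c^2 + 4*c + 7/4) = (4*c^2 - 4*c - 15)/(2*(2*c + 7))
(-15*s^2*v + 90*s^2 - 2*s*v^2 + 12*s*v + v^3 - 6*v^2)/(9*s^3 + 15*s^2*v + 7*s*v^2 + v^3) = (-5*s*v + 30*s + v^2 - 6*v)/(3*s^2 + 4*s*v + v^2)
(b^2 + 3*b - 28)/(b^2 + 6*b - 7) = (b - 4)/(b - 1)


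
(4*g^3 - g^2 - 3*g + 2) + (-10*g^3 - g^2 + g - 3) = -6*g^3 - 2*g^2 - 2*g - 1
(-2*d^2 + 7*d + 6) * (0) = 0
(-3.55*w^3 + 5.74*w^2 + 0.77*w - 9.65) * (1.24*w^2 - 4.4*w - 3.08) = -4.402*w^5 + 22.7376*w^4 - 13.3672*w^3 - 33.0332*w^2 + 40.0884*w + 29.722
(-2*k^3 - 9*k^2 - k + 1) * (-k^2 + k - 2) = 2*k^5 + 7*k^4 - 4*k^3 + 16*k^2 + 3*k - 2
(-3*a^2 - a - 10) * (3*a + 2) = -9*a^3 - 9*a^2 - 32*a - 20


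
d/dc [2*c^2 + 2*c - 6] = 4*c + 2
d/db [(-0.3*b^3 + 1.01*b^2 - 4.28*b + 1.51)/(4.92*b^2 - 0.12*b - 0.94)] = (-1.476*b^4 + 0.072000000000001*b^3 + 21.7824*b^2 - 16.7572*b + 4.2044)/(24.2064*b^4 - 1.1808*b^3 - 9.2352*b^2 + 0.2256*b + 0.8836)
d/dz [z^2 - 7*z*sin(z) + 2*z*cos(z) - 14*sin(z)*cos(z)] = -2*z*sin(z) - 7*z*cos(z) + 2*z - 7*sin(z) + 2*cos(z) - 14*cos(2*z)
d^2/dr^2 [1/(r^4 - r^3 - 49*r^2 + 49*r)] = 2*(r*(-6*r^2 + 3*r + 49)*(r^3 - r^2 - 49*r + 49) + (4*r^3 - 3*r^2 - 98*r + 49)^2)/(r^3*(r^3 - r^2 - 49*r + 49)^3)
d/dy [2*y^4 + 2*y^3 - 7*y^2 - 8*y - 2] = 8*y^3 + 6*y^2 - 14*y - 8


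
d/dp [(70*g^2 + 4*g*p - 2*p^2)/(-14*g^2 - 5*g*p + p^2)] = 6*g/(4*g^2 + 4*g*p + p^2)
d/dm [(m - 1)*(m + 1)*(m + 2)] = 3*m^2 + 4*m - 1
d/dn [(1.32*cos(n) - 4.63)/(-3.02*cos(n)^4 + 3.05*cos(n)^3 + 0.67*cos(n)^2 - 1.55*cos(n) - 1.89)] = (-11.9592*cos(n)^4 + 63.9824*cos(n)^3 - 41.4801*cos(n)^2 - 6.2042*cos(n) + 9.6713)*sin(n)/(9.1204*cos(n)^8 - 18.422*cos(n)^7 + 5.2557*cos(n)^6 + 13.449*cos(n)^5 + 2.4095*cos(n)^4 - 13.606*cos(n)^3 - 0.1301*cos(n)^2 + 5.859*cos(n) + 3.5721)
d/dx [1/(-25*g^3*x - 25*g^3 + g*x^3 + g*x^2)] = (25*g^2 - 3*x^2 - 2*x)/(g*(25*g^2*x + 25*g^2 - x^3 - x^2)^2)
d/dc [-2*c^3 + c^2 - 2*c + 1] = -6*c^2 + 2*c - 2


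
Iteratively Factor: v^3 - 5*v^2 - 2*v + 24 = (v - 3)*(v^2 - 2*v - 8) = (v - 4)*(v - 3)*(v + 2)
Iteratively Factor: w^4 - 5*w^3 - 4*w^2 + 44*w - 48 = (w - 4)*(w^3 - w^2 - 8*w + 12) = (w - 4)*(w + 3)*(w^2 - 4*w + 4) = (w - 4)*(w - 2)*(w + 3)*(w - 2)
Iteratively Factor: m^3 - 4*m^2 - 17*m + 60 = (m + 4)*(m^2 - 8*m + 15) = (m - 5)*(m + 4)*(m - 3)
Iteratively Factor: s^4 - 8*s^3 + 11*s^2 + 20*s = (s + 1)*(s^3 - 9*s^2 + 20*s) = (s - 5)*(s + 1)*(s^2 - 4*s) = s*(s - 5)*(s + 1)*(s - 4)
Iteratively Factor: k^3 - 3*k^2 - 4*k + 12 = (k + 2)*(k^2 - 5*k + 6) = (k - 2)*(k + 2)*(k - 3)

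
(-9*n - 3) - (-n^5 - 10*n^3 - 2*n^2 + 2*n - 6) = n^5 + 10*n^3 + 2*n^2 - 11*n + 3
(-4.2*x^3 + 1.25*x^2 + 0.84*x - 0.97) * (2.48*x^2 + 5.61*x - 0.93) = -10.416*x^5 - 20.462*x^4 + 13.0017*x^3 + 1.1443*x^2 - 6.2229*x + 0.9021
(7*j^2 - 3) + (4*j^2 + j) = 11*j^2 + j - 3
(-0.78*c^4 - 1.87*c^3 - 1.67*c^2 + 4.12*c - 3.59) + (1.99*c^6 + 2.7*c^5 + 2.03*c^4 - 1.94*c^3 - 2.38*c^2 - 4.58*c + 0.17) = 1.99*c^6 + 2.7*c^5 + 1.25*c^4 - 3.81*c^3 - 4.05*c^2 - 0.46*c - 3.42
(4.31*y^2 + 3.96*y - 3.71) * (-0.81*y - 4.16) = -3.4911*y^3 - 21.1372*y^2 - 13.4685*y + 15.4336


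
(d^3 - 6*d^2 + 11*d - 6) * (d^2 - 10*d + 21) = d^5 - 16*d^4 + 92*d^3 - 242*d^2 + 291*d - 126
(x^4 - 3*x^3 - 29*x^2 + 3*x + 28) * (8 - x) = -x^5 + 11*x^4 + 5*x^3 - 235*x^2 - 4*x + 224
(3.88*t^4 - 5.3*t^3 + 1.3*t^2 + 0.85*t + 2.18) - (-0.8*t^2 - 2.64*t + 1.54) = 3.88*t^4 - 5.3*t^3 + 2.1*t^2 + 3.49*t + 0.64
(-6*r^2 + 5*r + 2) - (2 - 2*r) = -6*r^2 + 7*r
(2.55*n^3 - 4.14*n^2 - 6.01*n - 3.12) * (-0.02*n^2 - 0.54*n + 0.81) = -0.051*n^5 - 1.2942*n^4 + 4.4213*n^3 - 0.0456000000000001*n^2 - 3.1833*n - 2.5272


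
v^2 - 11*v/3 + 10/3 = (v - 2)*(v - 5/3)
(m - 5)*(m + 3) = m^2 - 2*m - 15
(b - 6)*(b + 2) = b^2 - 4*b - 12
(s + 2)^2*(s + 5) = s^3 + 9*s^2 + 24*s + 20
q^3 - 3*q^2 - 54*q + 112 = (q - 8)*(q - 2)*(q + 7)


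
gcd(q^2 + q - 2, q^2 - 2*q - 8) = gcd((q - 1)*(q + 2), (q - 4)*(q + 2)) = q + 2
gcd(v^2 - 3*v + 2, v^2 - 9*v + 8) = v - 1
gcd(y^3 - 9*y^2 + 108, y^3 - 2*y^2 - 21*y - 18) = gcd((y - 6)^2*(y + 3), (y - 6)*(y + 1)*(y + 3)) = y^2 - 3*y - 18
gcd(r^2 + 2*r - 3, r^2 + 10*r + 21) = r + 3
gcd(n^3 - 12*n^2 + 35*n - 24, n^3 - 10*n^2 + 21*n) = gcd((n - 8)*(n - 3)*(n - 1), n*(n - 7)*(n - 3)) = n - 3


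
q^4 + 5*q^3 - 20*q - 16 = (q - 2)*(q + 1)*(q + 2)*(q + 4)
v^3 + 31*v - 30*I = (v - 5*I)*(v - I)*(v + 6*I)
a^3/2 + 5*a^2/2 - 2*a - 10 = (a/2 + 1)*(a - 2)*(a + 5)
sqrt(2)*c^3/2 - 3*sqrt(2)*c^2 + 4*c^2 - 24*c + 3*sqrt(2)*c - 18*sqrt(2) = (c - 6)*(c + 3*sqrt(2))*(sqrt(2)*c/2 + 1)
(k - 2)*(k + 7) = k^2 + 5*k - 14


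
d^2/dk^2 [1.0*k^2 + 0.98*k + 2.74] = 2.00000000000000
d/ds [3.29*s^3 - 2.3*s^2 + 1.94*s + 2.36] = 9.87*s^2 - 4.6*s + 1.94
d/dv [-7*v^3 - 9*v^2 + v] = -21*v^2 - 18*v + 1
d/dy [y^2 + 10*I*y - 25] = 2*y + 10*I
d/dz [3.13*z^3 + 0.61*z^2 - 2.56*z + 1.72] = 9.39*z^2 + 1.22*z - 2.56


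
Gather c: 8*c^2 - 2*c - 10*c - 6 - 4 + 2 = 8*c^2 - 12*c - 8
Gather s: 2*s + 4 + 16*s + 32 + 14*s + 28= 32*s + 64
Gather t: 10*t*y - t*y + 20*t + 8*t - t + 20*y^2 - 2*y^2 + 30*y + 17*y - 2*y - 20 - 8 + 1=t*(9*y + 27) + 18*y^2 + 45*y - 27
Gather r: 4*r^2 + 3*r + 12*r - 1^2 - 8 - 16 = 4*r^2 + 15*r - 25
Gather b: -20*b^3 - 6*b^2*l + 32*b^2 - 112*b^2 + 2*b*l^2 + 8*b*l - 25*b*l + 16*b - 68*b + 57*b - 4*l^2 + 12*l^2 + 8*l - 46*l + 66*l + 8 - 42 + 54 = -20*b^3 + b^2*(-6*l - 80) + b*(2*l^2 - 17*l + 5) + 8*l^2 + 28*l + 20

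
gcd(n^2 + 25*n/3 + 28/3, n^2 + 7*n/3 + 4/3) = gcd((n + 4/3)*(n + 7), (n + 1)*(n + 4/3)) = n + 4/3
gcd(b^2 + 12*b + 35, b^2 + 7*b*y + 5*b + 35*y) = b + 5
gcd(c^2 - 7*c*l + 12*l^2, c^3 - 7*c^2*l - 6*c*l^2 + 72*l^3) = c - 4*l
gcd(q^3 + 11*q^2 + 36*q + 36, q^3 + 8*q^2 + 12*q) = q^2 + 8*q + 12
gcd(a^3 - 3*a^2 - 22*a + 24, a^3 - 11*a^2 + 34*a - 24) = a^2 - 7*a + 6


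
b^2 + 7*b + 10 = (b + 2)*(b + 5)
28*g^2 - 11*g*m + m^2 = (-7*g + m)*(-4*g + m)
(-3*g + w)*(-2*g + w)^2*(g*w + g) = -12*g^4*w - 12*g^4 + 16*g^3*w^2 + 16*g^3*w - 7*g^2*w^3 - 7*g^2*w^2 + g*w^4 + g*w^3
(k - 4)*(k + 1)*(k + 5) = k^3 + 2*k^2 - 19*k - 20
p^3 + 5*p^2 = p^2*(p + 5)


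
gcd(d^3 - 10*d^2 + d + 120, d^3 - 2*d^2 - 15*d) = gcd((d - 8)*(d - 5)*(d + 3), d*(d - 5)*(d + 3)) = d^2 - 2*d - 15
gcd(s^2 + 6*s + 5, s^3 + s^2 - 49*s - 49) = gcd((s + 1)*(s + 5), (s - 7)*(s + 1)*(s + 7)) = s + 1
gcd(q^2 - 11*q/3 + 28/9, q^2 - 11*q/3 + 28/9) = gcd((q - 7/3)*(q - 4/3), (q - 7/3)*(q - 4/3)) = q^2 - 11*q/3 + 28/9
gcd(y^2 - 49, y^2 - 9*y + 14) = y - 7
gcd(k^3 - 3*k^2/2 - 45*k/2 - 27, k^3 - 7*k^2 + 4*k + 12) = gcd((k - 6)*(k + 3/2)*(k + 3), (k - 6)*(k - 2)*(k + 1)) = k - 6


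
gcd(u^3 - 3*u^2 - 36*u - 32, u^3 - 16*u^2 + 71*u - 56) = u - 8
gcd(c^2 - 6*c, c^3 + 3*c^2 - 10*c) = c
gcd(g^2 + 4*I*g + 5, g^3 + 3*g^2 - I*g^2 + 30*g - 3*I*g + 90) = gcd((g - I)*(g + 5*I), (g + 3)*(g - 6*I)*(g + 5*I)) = g + 5*I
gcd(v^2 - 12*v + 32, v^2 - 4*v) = v - 4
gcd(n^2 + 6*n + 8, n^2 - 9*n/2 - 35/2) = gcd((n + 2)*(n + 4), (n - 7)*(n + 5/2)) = 1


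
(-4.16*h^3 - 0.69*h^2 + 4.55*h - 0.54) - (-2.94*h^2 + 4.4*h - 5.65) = -4.16*h^3 + 2.25*h^2 + 0.149999999999999*h + 5.11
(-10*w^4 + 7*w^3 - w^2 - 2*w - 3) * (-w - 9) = 10*w^5 + 83*w^4 - 62*w^3 + 11*w^2 + 21*w + 27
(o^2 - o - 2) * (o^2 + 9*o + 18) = o^4 + 8*o^3 + 7*o^2 - 36*o - 36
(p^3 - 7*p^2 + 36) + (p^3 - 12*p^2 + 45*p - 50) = 2*p^3 - 19*p^2 + 45*p - 14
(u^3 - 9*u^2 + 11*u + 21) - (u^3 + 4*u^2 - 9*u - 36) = -13*u^2 + 20*u + 57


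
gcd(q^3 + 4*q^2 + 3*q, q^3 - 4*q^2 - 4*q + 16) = 1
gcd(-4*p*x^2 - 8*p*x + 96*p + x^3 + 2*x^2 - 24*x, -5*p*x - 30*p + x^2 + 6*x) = x + 6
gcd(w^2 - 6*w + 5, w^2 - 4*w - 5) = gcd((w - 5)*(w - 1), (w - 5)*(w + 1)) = w - 5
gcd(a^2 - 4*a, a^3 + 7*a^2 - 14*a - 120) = a - 4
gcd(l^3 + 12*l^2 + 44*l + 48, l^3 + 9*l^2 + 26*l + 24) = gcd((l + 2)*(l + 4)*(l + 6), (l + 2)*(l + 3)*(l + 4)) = l^2 + 6*l + 8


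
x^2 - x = x*(x - 1)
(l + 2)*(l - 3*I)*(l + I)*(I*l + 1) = I*l^4 + 3*l^3 + 2*I*l^3 + 6*l^2 + I*l^2 + 3*l + 2*I*l + 6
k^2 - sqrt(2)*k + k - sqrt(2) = (k + 1)*(k - sqrt(2))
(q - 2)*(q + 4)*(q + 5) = q^3 + 7*q^2 + 2*q - 40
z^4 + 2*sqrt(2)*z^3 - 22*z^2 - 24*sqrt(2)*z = z*(z - 3*sqrt(2))*(z + sqrt(2))*(z + 4*sqrt(2))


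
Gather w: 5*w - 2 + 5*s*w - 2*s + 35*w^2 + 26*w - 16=-2*s + 35*w^2 + w*(5*s + 31) - 18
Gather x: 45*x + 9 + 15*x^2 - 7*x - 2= 15*x^2 + 38*x + 7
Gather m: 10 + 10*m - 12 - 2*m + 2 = 8*m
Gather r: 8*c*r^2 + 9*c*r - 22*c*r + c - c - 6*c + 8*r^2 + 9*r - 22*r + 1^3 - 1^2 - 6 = -6*c + r^2*(8*c + 8) + r*(-13*c - 13) - 6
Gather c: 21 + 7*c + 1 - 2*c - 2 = 5*c + 20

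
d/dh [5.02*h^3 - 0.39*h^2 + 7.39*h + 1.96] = 15.06*h^2 - 0.78*h + 7.39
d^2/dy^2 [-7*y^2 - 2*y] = -14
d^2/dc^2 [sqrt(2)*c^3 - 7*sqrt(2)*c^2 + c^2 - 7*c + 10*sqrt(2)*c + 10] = 6*sqrt(2)*c - 14*sqrt(2) + 2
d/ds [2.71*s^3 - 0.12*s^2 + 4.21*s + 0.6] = 8.13*s^2 - 0.24*s + 4.21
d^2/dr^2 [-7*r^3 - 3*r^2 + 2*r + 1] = -42*r - 6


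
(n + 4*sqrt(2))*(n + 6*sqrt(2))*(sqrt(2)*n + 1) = sqrt(2)*n^3 + 21*n^2 + 58*sqrt(2)*n + 48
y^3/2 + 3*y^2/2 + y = y*(y/2 + 1)*(y + 1)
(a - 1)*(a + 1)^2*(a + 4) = a^4 + 5*a^3 + 3*a^2 - 5*a - 4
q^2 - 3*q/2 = q*(q - 3/2)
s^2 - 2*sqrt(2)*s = s*(s - 2*sqrt(2))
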